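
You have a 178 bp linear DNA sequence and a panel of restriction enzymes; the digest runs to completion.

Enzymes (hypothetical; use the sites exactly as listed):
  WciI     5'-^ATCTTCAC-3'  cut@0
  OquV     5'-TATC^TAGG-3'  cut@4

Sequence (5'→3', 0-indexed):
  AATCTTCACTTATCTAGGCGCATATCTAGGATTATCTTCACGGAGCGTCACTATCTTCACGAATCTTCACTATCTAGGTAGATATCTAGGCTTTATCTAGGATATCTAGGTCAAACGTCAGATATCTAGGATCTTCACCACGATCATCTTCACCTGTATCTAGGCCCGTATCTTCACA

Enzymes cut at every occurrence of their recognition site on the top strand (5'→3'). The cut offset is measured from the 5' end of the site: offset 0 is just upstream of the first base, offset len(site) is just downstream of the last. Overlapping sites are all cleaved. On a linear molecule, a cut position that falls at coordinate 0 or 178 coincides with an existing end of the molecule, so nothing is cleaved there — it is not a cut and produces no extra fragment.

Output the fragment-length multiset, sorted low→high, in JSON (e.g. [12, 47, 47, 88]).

Scan for sites:
  WciI ATCTTCAC/0: at [1, 33, 52, 62, 130, 145, 169] ⇒ [1, 33, 52, 62, 130, 145, 169]
  OquV TATCTAGG/4: at [10, 22, 70, 82, 93, 102, 122, 156] ⇒ [14, 26, 74, 86, 97, 106, 126, 160]

Pooled cuts: [1, 14, 26, 33, 52, 62, 74, 86, 97, 106, 126, 130, 145, 160, 169]

Fragment lengths:
  [0,1): 1 bp
  [1,14): 13 bp
  [14,26): 12 bp
  [26,33): 7 bp
  [33,52): 19 bp
  [52,62): 10 bp
  [62,74): 12 bp
  [74,86): 12 bp
  [86,97): 11 bp
  [97,106): 9 bp
  [106,126): 20 bp
  [126,130): 4 bp
  [130,145): 15 bp
  [145,160): 15 bp
  [160,169): 9 bp
  [169,178): 9 bp

[1,4,7,9,9,9,10,11,12,12,12,13,15,15,19,20]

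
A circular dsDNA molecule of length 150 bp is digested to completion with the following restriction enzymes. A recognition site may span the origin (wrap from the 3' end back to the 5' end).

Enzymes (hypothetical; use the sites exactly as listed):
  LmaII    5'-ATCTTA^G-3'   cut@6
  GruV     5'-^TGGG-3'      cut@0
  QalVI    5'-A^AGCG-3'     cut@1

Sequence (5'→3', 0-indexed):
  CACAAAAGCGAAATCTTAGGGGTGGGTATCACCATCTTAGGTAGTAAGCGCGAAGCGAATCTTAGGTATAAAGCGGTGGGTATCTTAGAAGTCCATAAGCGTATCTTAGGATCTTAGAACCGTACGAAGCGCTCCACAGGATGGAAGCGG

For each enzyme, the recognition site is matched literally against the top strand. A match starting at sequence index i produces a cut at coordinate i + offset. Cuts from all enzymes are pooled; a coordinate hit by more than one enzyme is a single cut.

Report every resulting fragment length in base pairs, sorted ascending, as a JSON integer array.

Site scan:
  LmaII ATCTTAG/6: at [12, 33, 58, 81, 102, 110] ⇒ [18, 39, 64, 87, 108, 116]
  GruV TGGG/0: at [22, 76] ⇒ [22, 76]
  QalVI AAGCG/1: at [5, 45, 52, 70, 96, 126, 144] ⇒ [6, 46, 53, 71, 97, 127, 145]

All cut coordinates (distinct, sorted): [6, 18, 22, 39, 46, 53, 64, 71, 76, 87, 97, 108, 116, 127, 145]

Fragment lengths:
  6→18: 12 bp
  18→22: 4 bp
  22→39: 17 bp
  39→46: 7 bp
  46→53: 7 bp
  53→64: 11 bp
  64→71: 7 bp
  71→76: 5 bp
  76→87: 11 bp
  87→97: 10 bp
  97→108: 11 bp
  108→116: 8 bp
  116→127: 11 bp
  127→145: 18 bp
  145→6 (wrap): 150-145+6 = 11 bp

[4,5,7,7,7,8,10,11,11,11,11,11,12,17,18]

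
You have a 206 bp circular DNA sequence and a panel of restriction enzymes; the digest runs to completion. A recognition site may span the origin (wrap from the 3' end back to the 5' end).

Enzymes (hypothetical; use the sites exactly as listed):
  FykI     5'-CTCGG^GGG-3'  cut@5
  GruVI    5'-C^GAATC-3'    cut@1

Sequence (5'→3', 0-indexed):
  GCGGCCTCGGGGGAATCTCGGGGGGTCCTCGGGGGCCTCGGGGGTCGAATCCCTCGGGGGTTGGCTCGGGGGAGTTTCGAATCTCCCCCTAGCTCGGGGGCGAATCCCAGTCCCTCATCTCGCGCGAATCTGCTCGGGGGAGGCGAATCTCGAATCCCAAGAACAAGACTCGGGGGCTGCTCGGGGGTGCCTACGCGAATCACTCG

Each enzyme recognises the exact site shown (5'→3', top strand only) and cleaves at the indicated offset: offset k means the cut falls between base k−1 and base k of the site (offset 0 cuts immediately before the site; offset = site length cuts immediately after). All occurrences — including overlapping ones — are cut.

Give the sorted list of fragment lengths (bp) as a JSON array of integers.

[4,5,7,7,9,9,11,11,11,11,12,12,12,19,20,22,24]

Scan for sites:
  FykI CTCGGGGG/5: at [5, 16, 27, 36, 52, 64, 92, 132, 168, 179] ⇒ [10, 21, 32, 41, 57, 69, 97, 137, 173, 184]
  GruVI CGAATC/1: at [45, 77, 100, 124, 143, 150, 195] ⇒ [46, 78, 101, 125, 144, 151, 196]

All cut coordinates (distinct, sorted): [10, 21, 32, 41, 46, 57, 69, 78, 97, 101, 125, 137, 144, 151, 173, 184, 196]

Fragment lengths:
  10→21: 11 bp
  21→32: 11 bp
  32→41: 9 bp
  41→46: 5 bp
  46→57: 11 bp
  57→69: 12 bp
  69→78: 9 bp
  78→97: 19 bp
  97→101: 4 bp
  101→125: 24 bp
  125→137: 12 bp
  137→144: 7 bp
  144→151: 7 bp
  151→173: 22 bp
  173→184: 11 bp
  184→196: 12 bp
  196→10 (wrap): 206-196+10 = 20 bp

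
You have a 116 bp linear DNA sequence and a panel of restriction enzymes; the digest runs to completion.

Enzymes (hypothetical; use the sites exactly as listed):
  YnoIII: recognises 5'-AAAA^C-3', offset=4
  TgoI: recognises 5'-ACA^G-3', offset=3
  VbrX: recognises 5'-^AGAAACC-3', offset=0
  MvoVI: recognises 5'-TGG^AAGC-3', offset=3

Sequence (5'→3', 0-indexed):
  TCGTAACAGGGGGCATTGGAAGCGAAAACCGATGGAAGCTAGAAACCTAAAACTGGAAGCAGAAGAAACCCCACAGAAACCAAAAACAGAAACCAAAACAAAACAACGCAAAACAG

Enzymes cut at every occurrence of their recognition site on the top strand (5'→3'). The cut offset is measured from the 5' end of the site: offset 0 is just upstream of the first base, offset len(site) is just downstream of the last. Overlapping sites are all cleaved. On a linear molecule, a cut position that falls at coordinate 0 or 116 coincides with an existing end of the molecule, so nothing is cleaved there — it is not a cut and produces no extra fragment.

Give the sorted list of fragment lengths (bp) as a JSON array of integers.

Per-enzyme occurrences:
  YnoIII AAAAC/4: at [24, 48, 82, 94, 99, 109] ⇒ [28, 52, 86, 98, 103, 113]
  TgoI ACAG/3: at [5, 72, 85, 112] ⇒ [8, 75, 88, 115]
  VbrX AGAAACC/0: at [40, 63, 74, 87] ⇒ [40, 63, 74, 87]
  MvoVI TGGAAGC/3: at [16, 32, 53] ⇒ [19, 35, 56]

All cut coordinates (distinct, sorted): [8, 19, 28, 35, 40, 52, 56, 63, 74, 75, 86, 87, 88, 98, 103, 113, 115]

Fragment lengths:
  [0,8): 8 bp
  [8,19): 11 bp
  [19,28): 9 bp
  [28,35): 7 bp
  [35,40): 5 bp
  [40,52): 12 bp
  [52,56): 4 bp
  [56,63): 7 bp
  [63,74): 11 bp
  [74,75): 1 bp
  [75,86): 11 bp
  [86,87): 1 bp
  [87,88): 1 bp
  [88,98): 10 bp
  [98,103): 5 bp
  [103,113): 10 bp
  [113,115): 2 bp
  [115,116): 1 bp

[1,1,1,1,2,4,5,5,7,7,8,9,10,10,11,11,11,12]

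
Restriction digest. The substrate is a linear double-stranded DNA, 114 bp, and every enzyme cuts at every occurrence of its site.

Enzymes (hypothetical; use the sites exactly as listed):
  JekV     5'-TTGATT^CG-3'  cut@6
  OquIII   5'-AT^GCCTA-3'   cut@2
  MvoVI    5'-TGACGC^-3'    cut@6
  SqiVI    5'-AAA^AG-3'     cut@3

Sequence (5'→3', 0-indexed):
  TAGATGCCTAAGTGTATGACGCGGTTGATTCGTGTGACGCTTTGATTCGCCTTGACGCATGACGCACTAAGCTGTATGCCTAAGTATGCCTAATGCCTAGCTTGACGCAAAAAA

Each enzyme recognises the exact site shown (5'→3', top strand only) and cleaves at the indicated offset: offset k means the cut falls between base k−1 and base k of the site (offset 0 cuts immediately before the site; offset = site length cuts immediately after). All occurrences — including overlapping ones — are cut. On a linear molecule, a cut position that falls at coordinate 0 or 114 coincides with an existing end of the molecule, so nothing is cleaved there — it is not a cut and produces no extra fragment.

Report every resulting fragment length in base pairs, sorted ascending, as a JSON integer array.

Per-enzyme occurrences:
  JekV (TTGATTCG, off=6): starts [24, 41] → cuts [30, 47]
  OquIII (ATGCCTA, off=2): starts [3, 75, 85, 92] → cuts [5, 77, 87, 94]
  MvoVI (TGACGC, off=6): starts [16, 34, 52, 59, 102] → cuts [22, 40, 58, 65, 108]
  SqiVI (AAAAG, off=3): no sites

All cut coordinates (distinct, sorted): [5, 22, 30, 40, 47, 58, 65, 77, 87, 94, 108]

Fragment lengths:
  [0,5): 5 bp
  [5,22): 17 bp
  [22,30): 8 bp
  [30,40): 10 bp
  [40,47): 7 bp
  [47,58): 11 bp
  [58,65): 7 bp
  [65,77): 12 bp
  [77,87): 10 bp
  [87,94): 7 bp
  [94,108): 14 bp
  [108,114): 6 bp

[5,6,7,7,7,8,10,10,11,12,14,17]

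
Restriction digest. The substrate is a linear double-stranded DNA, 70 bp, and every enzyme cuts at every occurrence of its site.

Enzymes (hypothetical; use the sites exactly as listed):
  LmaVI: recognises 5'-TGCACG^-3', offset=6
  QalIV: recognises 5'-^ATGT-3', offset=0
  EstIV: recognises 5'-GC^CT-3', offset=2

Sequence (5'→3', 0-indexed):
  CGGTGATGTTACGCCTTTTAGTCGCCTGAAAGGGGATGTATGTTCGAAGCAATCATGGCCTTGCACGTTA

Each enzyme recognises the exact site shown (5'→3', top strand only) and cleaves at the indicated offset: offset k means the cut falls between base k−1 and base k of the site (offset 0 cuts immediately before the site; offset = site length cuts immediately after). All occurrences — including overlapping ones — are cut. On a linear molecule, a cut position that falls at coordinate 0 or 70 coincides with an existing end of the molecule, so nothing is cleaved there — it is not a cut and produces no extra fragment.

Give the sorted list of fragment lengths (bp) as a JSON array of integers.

Site scan:
  LmaVI TGCACG/6: at [61] ⇒ [67]
  QalIV ATGT/0: at [5, 35, 39] ⇒ [5, 35, 39]
  EstIV GCCT/2: at [12, 23, 57] ⇒ [14, 25, 59]

All cut coordinates (distinct, sorted): [5, 14, 25, 35, 39, 59, 67]

Fragment lengths:
  [0,5): 5 bp
  [5,14): 9 bp
  [14,25): 11 bp
  [25,35): 10 bp
  [35,39): 4 bp
  [39,59): 20 bp
  [59,67): 8 bp
  [67,70): 3 bp

[3,4,5,8,9,10,11,20]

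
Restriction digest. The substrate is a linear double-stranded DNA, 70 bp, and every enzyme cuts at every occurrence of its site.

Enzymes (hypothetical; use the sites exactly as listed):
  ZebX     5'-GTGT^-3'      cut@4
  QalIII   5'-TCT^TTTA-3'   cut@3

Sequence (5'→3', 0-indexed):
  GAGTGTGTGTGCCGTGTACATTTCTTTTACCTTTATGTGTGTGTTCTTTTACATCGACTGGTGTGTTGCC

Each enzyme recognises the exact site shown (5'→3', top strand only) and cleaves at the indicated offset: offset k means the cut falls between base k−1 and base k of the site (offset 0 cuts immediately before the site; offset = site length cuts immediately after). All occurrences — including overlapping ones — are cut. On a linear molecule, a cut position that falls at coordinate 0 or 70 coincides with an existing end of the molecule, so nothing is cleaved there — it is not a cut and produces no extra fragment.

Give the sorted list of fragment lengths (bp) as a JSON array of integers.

Per-enzyme occurrences:
  ZebX (GTGT, off=4): starts [2, 4, 6, 13, 36, 38, 40, 60, 62] → cuts [6, 8, 10, 17, 40, 42, 44, 64, 66]
  QalIII (TCTTTTA, off=3): starts [22, 44] → cuts [25, 47]

Pooled cuts: [6, 8, 10, 17, 25, 40, 42, 44, 47, 64, 66]

Fragments:
  [0,6): 6 bp
  [6,8): 2 bp
  [8,10): 2 bp
  [10,17): 7 bp
  [17,25): 8 bp
  [25,40): 15 bp
  [40,42): 2 bp
  [42,44): 2 bp
  [44,47): 3 bp
  [47,64): 17 bp
  [64,66): 2 bp
  [66,70): 4 bp

[2,2,2,2,2,3,4,6,7,8,15,17]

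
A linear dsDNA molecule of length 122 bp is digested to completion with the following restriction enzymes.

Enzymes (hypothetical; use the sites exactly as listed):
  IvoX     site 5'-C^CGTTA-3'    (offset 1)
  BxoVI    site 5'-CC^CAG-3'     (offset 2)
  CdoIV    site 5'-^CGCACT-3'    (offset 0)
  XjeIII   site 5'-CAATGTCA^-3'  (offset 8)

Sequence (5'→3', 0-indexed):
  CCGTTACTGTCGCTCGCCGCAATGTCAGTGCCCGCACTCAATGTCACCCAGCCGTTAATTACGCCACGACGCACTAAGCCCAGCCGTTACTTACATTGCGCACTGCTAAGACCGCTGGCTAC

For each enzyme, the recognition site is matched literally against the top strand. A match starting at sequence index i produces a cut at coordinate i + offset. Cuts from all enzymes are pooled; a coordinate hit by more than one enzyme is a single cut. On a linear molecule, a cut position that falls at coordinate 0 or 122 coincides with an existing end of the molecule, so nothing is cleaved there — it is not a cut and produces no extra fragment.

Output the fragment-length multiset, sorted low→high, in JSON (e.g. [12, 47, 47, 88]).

[1,2,4,4,5,11,14,14,17,24,26]

Site scan:
  IvoX CCGTTA/1: at [0, 51, 83] ⇒ [1, 52, 84]
  BxoVI CCCAG/2: at [46, 78] ⇒ [48, 80]
  CdoIV CGCACT/0: at [32, 69, 98] ⇒ [32, 69, 98]
  XjeIII CAATGTCA/8: at [19, 38] ⇒ [27, 46]

All cut coordinates (distinct, sorted): [1, 27, 32, 46, 48, 52, 69, 80, 84, 98]

Fragment lengths:
  [0,1): 1 bp
  [1,27): 26 bp
  [27,32): 5 bp
  [32,46): 14 bp
  [46,48): 2 bp
  [48,52): 4 bp
  [52,69): 17 bp
  [69,80): 11 bp
  [80,84): 4 bp
  [84,98): 14 bp
  [98,122): 24 bp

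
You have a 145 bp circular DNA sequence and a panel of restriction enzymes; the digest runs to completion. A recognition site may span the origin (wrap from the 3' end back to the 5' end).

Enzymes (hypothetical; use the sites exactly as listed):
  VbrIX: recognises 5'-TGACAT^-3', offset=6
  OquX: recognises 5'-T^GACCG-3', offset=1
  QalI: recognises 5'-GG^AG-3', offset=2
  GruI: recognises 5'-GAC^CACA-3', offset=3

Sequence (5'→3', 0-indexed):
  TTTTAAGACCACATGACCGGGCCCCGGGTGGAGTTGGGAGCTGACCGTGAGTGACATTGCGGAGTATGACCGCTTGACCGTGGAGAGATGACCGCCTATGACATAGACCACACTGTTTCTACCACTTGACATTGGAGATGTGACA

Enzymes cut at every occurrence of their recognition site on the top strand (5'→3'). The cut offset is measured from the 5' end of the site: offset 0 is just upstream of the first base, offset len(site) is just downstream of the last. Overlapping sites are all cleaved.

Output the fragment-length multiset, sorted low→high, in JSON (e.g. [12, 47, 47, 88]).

[3,4,4,5,5,5,6,7,8,8,8,11,15,15,17,24]

Site scan:
  VbrIX (TGACAT, off=6): starts [51, 98, 126, 140] → cuts [1, 57, 104, 132]
  OquX (TGACCG, off=1): starts [13, 41, 66, 74, 88] → cuts [14, 42, 67, 75, 89]
  QalI (GGAG, off=2): starts [29, 36, 60, 81, 133] → cuts [31, 38, 62, 83, 135]
  GruI (GACCACA, off=3): starts [6, 105] → cuts [9, 108]

Pooled cuts: [1, 9, 14, 31, 38, 42, 57, 62, 67, 75, 83, 89, 104, 108, 132, 135]

Fragments:
  1→9: 8 bp
  9→14: 5 bp
  14→31: 17 bp
  31→38: 7 bp
  38→42: 4 bp
  42→57: 15 bp
  57→62: 5 bp
  62→67: 5 bp
  67→75: 8 bp
  75→83: 8 bp
  83→89: 6 bp
  89→104: 15 bp
  104→108: 4 bp
  108→132: 24 bp
  132→135: 3 bp
  135→1 (wrap): 145-135+1 = 11 bp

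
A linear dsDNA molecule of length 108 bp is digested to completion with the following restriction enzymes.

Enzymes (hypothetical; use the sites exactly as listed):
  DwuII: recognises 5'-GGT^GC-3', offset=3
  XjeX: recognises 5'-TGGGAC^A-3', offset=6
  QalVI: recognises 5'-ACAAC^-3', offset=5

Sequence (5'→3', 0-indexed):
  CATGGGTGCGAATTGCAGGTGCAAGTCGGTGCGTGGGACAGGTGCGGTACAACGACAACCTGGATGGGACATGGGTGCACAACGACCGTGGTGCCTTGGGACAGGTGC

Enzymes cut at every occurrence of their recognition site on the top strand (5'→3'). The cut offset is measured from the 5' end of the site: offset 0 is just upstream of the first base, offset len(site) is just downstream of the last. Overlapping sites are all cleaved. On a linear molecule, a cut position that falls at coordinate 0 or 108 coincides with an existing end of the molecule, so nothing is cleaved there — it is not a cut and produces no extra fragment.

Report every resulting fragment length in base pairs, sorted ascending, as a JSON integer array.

[2,4,4,6,6,7,7,9,9,10,10,10,11,13]

Site scan:
  DwuII GGTGC/3: at [4, 17, 27, 40, 73, 89, 103] ⇒ [7, 20, 30, 43, 76, 92, 106]
  XjeX TGGGACA/6: at [33, 64, 96] ⇒ [39, 70, 102]
  QalVI ACAAC/5: at [48, 54, 78] ⇒ [53, 59, 83]

Pooled cuts: [7, 20, 30, 39, 43, 53, 59, 70, 76, 83, 92, 102, 106]

Fragment lengths:
  [0,7): 7 bp
  [7,20): 13 bp
  [20,30): 10 bp
  [30,39): 9 bp
  [39,43): 4 bp
  [43,53): 10 bp
  [53,59): 6 bp
  [59,70): 11 bp
  [70,76): 6 bp
  [76,83): 7 bp
  [83,92): 9 bp
  [92,102): 10 bp
  [102,106): 4 bp
  [106,108): 2 bp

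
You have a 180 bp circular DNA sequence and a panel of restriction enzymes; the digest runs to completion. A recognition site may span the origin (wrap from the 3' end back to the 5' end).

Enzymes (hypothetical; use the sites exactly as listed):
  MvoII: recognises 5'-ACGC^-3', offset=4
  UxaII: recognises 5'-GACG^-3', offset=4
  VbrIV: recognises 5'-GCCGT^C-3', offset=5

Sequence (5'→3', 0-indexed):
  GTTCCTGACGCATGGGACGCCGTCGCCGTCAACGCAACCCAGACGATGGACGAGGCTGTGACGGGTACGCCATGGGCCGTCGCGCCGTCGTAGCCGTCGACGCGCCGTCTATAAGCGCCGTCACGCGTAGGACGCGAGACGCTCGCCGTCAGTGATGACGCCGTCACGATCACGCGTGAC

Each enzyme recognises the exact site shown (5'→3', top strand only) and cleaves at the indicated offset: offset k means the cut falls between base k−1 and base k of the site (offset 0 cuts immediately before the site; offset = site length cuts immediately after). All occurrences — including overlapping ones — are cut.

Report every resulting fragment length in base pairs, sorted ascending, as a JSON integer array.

Site scan:
  MvoII ACGC/4: at [7, 16, 31, 66, 99, 122, 131, 138, 157, 171] ⇒ [11, 20, 35, 70, 103, 126, 135, 142, 161, 175]
  UxaII GACG/4: at [6, 15, 41, 48, 59, 98, 130, 137, 156, 177] ⇒ [1, 10, 19, 45, 52, 63, 102, 134, 141, 160]
  VbrIV GCCGTC/5: at [18, 24, 75, 83, 92, 103, 116, 144, 159] ⇒ [23, 29, 80, 88, 97, 108, 121, 149, 164]

All cut coordinates (distinct, sorted): [1, 10, 11, 19, 20, 23, 29, 35, 45, 52, 63, 70, 80, 88, 97, 102, 103, 108, 121, 126, 134, 135, 141, 142, 149, 160, 161, 164, 175]

Fragment lengths:
  1→10: 9 bp
  10→11: 1 bp
  11→19: 8 bp
  19→20: 1 bp
  20→23: 3 bp
  23→29: 6 bp
  29→35: 6 bp
  35→45: 10 bp
  45→52: 7 bp
  52→63: 11 bp
  63→70: 7 bp
  70→80: 10 bp
  80→88: 8 bp
  88→97: 9 bp
  97→102: 5 bp
  102→103: 1 bp
  103→108: 5 bp
  108→121: 13 bp
  121→126: 5 bp
  126→134: 8 bp
  134→135: 1 bp
  135→141: 6 bp
  141→142: 1 bp
  142→149: 7 bp
  149→160: 11 bp
  160→161: 1 bp
  161→164: 3 bp
  164→175: 11 bp
  175→1 (wrap): 180-175+1 = 6 bp

[1,1,1,1,1,1,3,3,5,5,5,6,6,6,6,7,7,7,8,8,8,9,9,10,10,11,11,11,13]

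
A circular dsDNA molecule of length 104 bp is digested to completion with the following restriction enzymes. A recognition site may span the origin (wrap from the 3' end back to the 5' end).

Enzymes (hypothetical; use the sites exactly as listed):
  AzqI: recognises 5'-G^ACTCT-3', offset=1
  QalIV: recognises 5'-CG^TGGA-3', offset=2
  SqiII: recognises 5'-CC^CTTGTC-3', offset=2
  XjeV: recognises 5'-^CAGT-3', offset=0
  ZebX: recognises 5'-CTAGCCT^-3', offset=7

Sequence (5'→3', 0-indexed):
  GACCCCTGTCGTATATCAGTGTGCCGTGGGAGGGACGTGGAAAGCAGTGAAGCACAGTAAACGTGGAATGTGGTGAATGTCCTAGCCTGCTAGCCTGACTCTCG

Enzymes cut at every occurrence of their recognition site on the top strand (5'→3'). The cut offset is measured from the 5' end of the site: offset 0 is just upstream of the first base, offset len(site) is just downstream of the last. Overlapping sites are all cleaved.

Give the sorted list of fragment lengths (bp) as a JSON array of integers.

Scan for sites:
  AzqI (GACTCT, off=1): starts [96] → cuts [97]
  QalIV (CGTGGA, off=2): starts [35, 61] → cuts [37, 63]
  SqiII (CCCTTGTC, off=2): no sites
  XjeV (CAGT, off=0): starts [16, 44, 54] → cuts [16, 44, 54]
  ZebX (CTAGCCT, off=7): starts [81, 89] → cuts [88, 96]

All cut coordinates (distinct, sorted): [16, 37, 44, 54, 63, 88, 96, 97]

Fragments:
  16→37: 21 bp
  37→44: 7 bp
  44→54: 10 bp
  54→63: 9 bp
  63→88: 25 bp
  88→96: 8 bp
  96→97: 1 bp
  97→16 (wrap): 104-97+16 = 23 bp

[1,7,8,9,10,21,23,25]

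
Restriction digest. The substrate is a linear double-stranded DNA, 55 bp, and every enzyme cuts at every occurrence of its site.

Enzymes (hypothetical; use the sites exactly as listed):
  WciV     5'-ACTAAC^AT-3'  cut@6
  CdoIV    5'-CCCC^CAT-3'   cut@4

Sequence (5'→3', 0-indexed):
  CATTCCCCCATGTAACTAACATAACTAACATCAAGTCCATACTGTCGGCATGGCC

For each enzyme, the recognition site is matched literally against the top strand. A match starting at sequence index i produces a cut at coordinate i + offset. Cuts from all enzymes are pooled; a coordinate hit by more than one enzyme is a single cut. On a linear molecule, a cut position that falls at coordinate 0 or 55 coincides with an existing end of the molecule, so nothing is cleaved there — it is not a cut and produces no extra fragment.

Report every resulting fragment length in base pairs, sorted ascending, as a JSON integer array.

Site scan:
  WciV ACTAACAT/6: at [14, 23] ⇒ [20, 29]
  CdoIV CCCCCAT/4: at [4] ⇒ [8]

Pooled cuts: [8, 20, 29]

Fragments:
  [0,8): 8 bp
  [8,20): 12 bp
  [20,29): 9 bp
  [29,55): 26 bp

[8,9,12,26]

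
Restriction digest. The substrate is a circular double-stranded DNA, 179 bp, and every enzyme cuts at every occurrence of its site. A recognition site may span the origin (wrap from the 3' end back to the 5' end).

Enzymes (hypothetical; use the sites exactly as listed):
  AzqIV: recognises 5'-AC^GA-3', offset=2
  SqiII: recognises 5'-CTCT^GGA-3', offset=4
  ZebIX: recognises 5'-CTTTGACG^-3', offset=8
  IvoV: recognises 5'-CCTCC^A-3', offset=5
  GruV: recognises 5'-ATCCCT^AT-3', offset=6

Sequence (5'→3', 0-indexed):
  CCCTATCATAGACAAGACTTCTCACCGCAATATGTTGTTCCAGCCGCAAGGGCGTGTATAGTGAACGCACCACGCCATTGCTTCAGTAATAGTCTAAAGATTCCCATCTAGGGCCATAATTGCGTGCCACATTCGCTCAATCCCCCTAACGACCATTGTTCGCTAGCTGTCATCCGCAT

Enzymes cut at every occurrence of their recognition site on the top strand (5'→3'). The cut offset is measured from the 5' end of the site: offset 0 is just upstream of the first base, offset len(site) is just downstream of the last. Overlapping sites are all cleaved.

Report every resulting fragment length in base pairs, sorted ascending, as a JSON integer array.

[33,146]

Per-enzyme occurrences:
  AzqIV ACGA/2: at [148] ⇒ [150]
  SqiII (CTCTGGA, off=4): no sites
  ZebIX (CTTTGACG, off=8): no sites
  IvoV (CCTCCA, off=5): no sites
  GruV ATCCCTAT/6: at [177] ⇒ [4]

Pooled cuts: [4, 150]

Fragment lengths:
  4→150: 146 bp
  150→4 (wrap): 179-150+4 = 33 bp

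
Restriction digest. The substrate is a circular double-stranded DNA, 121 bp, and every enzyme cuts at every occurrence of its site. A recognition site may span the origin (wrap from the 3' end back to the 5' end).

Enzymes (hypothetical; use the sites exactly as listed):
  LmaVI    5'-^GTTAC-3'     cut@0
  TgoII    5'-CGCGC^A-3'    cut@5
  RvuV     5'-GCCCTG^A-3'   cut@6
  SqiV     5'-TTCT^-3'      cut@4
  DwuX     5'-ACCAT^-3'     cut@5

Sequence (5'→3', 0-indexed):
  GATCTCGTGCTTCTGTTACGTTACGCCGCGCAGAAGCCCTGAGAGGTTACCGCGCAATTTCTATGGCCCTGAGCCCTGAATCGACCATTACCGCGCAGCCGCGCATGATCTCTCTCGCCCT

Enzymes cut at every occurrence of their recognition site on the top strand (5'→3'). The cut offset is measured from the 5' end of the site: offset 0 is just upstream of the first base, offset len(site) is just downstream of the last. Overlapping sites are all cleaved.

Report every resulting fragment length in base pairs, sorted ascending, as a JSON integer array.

Site scan:
  LmaVI GTTAC/0: at [14, 19, 45] ⇒ [14, 19, 45]
  TgoII CGCGCA/5: at [26, 50, 91, 99] ⇒ [31, 55, 96, 104]
  RvuV GCCCTGA/6: at [35, 65, 72, 116] ⇒ [1, 41, 71, 78]
  SqiV TTCT/4: at [10, 58] ⇒ [14, 62]
  DwuX ACCAT/5: at [83] ⇒ [88]

Pooled cuts: [1, 14, 19, 31, 41, 45, 55, 62, 71, 78, 88, 96, 104]

Fragments:
  1→14: 13 bp
  14→19: 5 bp
  19→31: 12 bp
  31→41: 10 bp
  41→45: 4 bp
  45→55: 10 bp
  55→62: 7 bp
  62→71: 9 bp
  71→78: 7 bp
  78→88: 10 bp
  88→96: 8 bp
  96→104: 8 bp
  104→1 (wrap): 121-104+1 = 18 bp

[4,5,7,7,8,8,9,10,10,10,12,13,18]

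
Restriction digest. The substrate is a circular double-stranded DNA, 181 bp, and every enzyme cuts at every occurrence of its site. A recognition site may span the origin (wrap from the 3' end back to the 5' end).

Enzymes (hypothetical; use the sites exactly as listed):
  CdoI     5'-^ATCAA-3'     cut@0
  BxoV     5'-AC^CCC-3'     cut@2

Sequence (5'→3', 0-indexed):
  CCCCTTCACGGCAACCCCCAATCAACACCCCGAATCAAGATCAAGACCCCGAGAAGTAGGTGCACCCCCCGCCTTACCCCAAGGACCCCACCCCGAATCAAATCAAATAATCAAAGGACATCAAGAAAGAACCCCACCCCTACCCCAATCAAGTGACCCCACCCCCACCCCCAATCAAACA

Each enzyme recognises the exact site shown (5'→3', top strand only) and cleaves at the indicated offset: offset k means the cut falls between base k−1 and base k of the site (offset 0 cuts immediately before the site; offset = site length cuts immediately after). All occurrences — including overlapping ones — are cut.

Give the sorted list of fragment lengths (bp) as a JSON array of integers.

Per-enzyme occurrences:
  CdoI ATCAA/0: at [20, 33, 39, 96, 101, 109, 119, 147, 173] ⇒ [20, 33, 39, 96, 101, 109, 119, 147, 173]
  BxoV ACCCC/2: at [13, 26, 45, 63, 75, 84, 89, 130, 135, 141, 155, 160, 166, 180] ⇒ [1, 15, 28, 47, 65, 77, 86, 91, 132, 137, 143, 157, 162, 168]

Pooled cuts: [1, 15, 20, 28, 33, 39, 47, 65, 77, 86, 91, 96, 101, 109, 119, 132, 137, 143, 147, 157, 162, 168, 173]

Fragment lengths:
  1→15: 14 bp
  15→20: 5 bp
  20→28: 8 bp
  28→33: 5 bp
  33→39: 6 bp
  39→47: 8 bp
  47→65: 18 bp
  65→77: 12 bp
  77→86: 9 bp
  86→91: 5 bp
  91→96: 5 bp
  96→101: 5 bp
  101→109: 8 bp
  109→119: 10 bp
  119→132: 13 bp
  132→137: 5 bp
  137→143: 6 bp
  143→147: 4 bp
  147→157: 10 bp
  157→162: 5 bp
  162→168: 6 bp
  168→173: 5 bp
  173→1 (wrap): 181-173+1 = 9 bp

[4,5,5,5,5,5,5,5,5,6,6,6,8,8,8,9,9,10,10,12,13,14,18]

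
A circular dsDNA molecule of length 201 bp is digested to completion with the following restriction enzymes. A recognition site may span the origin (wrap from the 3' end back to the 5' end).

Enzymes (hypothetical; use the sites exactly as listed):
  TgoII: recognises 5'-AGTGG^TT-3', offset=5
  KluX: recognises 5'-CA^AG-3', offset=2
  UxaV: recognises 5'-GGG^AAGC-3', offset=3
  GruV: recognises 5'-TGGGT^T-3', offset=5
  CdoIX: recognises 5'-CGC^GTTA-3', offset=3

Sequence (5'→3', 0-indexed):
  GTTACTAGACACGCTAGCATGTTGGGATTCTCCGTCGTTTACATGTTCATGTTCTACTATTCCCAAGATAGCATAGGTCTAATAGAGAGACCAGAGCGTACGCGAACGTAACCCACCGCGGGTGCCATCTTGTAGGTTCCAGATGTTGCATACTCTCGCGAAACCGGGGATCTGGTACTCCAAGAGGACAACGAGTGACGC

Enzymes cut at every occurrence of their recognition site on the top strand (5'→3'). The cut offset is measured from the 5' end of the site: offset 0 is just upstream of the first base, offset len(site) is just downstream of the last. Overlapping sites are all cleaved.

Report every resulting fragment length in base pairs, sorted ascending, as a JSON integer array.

[19,65,117]

Per-enzyme occurrences:
  TgoII (AGTGGTT, off=5): no sites
  KluX CAAG/2: at [63, 180] ⇒ [65, 182]
  UxaV (GGGAAGC, off=3): no sites
  GruV (TGGGTT, off=5): no sites
  CdoIX CGCGTTA/3: at [198] ⇒ [0]

Pooled cuts: [0, 65, 182]

Fragments:
  0→65: 65 bp
  65→182: 117 bp
  182→0 (wrap): 201-182+0 = 19 bp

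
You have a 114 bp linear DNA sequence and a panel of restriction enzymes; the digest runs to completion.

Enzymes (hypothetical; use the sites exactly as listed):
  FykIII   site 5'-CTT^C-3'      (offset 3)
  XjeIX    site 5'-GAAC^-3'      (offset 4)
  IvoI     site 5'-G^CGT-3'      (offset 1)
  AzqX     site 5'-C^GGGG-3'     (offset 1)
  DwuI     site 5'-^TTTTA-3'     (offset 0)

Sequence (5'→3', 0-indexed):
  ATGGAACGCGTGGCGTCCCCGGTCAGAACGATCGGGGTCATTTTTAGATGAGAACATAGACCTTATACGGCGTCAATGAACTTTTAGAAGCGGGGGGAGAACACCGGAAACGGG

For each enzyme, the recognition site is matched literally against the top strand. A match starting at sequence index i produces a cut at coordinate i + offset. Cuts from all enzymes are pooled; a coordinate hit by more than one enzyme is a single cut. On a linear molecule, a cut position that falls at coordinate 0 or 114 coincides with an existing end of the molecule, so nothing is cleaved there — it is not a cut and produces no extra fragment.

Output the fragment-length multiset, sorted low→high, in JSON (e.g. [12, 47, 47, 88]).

[1,4,5,7,8,10,11,11,12,14,15,16]

Scan for sites:
  FykIII (CTTC, off=3): no sites
  XjeIX GAAC/4: at [3, 25, 51, 77, 98] ⇒ [7, 29, 55, 81, 102]
  IvoI GCGT/1: at [7, 12, 69] ⇒ [8, 13, 70]
  AzqX CGGGG/1: at [32, 90] ⇒ [33, 91]
  DwuI TTTTA/0: at [41, 81] ⇒ [41, 81]

Pooled cuts: [7, 8, 13, 29, 33, 41, 55, 70, 81, 91, 102]

Fragment lengths:
  [0,7): 7 bp
  [7,8): 1 bp
  [8,13): 5 bp
  [13,29): 16 bp
  [29,33): 4 bp
  [33,41): 8 bp
  [41,55): 14 bp
  [55,70): 15 bp
  [70,81): 11 bp
  [81,91): 10 bp
  [91,102): 11 bp
  [102,114): 12 bp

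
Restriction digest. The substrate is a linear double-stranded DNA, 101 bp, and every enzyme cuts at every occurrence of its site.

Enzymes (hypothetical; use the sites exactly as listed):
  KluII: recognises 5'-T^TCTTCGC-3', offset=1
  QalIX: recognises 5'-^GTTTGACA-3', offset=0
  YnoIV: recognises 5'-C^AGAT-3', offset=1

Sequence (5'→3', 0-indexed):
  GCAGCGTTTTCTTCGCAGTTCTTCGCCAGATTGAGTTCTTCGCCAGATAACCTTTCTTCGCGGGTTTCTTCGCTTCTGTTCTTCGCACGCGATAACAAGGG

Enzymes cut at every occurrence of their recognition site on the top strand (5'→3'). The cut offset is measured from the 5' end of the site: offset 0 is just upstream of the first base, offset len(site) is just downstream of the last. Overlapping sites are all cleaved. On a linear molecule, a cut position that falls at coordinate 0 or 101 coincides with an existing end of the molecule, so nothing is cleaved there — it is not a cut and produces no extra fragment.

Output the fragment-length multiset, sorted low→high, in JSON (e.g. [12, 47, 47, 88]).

Per-enzyme occurrences:
  KluII TTCTTCGC/1: at [8, 18, 35, 53, 65, 78] ⇒ [9, 19, 36, 54, 66, 79]
  QalIX (GTTTGACA, off=0): no sites
  YnoIV CAGAT/1: at [26, 43] ⇒ [27, 44]

Pooled cuts: [9, 19, 27, 36, 44, 54, 66, 79]

Fragments:
  [0,9): 9 bp
  [9,19): 10 bp
  [19,27): 8 bp
  [27,36): 9 bp
  [36,44): 8 bp
  [44,54): 10 bp
  [54,66): 12 bp
  [66,79): 13 bp
  [79,101): 22 bp

[8,8,9,9,10,10,12,13,22]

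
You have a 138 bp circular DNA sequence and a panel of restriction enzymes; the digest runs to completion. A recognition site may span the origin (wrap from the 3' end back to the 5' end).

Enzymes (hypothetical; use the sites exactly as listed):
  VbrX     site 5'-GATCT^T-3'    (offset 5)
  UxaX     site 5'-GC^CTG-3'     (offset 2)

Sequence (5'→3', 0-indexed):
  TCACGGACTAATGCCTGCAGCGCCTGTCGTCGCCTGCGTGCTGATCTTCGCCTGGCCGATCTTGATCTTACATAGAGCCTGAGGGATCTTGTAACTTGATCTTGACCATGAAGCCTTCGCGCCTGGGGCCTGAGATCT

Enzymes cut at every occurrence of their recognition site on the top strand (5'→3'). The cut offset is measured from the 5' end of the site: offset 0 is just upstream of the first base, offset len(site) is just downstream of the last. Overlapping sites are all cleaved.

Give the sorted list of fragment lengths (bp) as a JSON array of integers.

[4,6,7,9,9,10,10,11,11,13,14,14,20]

Scan for sites:
  VbrX (GATCTT, off=5): starts [42, 57, 63, 84, 97, 133] → cuts [0, 47, 62, 68, 89, 102]
  UxaX (GCCTG, off=2): starts [12, 21, 31, 49, 76, 120, 127] → cuts [14, 23, 33, 51, 78, 122, 129]

All cut coordinates (distinct, sorted): [0, 14, 23, 33, 47, 51, 62, 68, 78, 89, 102, 122, 129]

Fragments:
  0→14: 14 bp
  14→23: 9 bp
  23→33: 10 bp
  33→47: 14 bp
  47→51: 4 bp
  51→62: 11 bp
  62→68: 6 bp
  68→78: 10 bp
  78→89: 11 bp
  89→102: 13 bp
  102→122: 20 bp
  122→129: 7 bp
  129→0 (wrap): 138-129+0 = 9 bp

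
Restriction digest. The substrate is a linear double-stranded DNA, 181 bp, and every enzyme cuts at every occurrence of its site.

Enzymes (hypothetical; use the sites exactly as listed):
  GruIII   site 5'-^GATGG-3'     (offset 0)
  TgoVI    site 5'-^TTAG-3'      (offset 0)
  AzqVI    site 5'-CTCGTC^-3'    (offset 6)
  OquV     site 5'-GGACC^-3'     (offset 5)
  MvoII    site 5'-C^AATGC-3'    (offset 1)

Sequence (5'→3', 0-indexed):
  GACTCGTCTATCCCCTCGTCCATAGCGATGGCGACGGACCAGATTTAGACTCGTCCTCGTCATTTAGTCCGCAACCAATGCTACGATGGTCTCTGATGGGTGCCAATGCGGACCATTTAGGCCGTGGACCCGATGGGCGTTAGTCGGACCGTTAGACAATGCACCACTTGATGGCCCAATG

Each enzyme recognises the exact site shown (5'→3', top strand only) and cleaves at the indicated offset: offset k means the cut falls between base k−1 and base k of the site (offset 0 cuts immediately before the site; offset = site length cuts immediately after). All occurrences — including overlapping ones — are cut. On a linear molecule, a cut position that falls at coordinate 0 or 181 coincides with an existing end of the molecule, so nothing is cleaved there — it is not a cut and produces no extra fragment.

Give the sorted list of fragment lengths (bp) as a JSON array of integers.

[1,1,2,2,4,6,6,6,8,8,8,10,10,10,11,11,12,12,12,13,14,14]

Site scan:
  GruIII (GATGG, off=0): starts [26, 84, 94, 131, 169] → cuts [26, 84, 94, 131, 169]
  TgoVI (TTAG, off=0): starts [44, 63, 116, 139, 151] → cuts [44, 63, 116, 139, 151]
  AzqVI (CTCGTC, off=6): starts [2, 14, 49, 55] → cuts [8, 20, 55, 61]
  OquV (GGACC, off=5): starts [35, 109, 125, 145] → cuts [40, 114, 130, 150]
  MvoII (CAATGC, off=1): starts [75, 103, 156] → cuts [76, 104, 157]

Pooled cuts: [8, 20, 26, 40, 44, 55, 61, 63, 76, 84, 94, 104, 114, 116, 130, 131, 139, 150, 151, 157, 169]

Fragment lengths:
  [0,8): 8 bp
  [8,20): 12 bp
  [20,26): 6 bp
  [26,40): 14 bp
  [40,44): 4 bp
  [44,55): 11 bp
  [55,61): 6 bp
  [61,63): 2 bp
  [63,76): 13 bp
  [76,84): 8 bp
  [84,94): 10 bp
  [94,104): 10 bp
  [104,114): 10 bp
  [114,116): 2 bp
  [116,130): 14 bp
  [130,131): 1 bp
  [131,139): 8 bp
  [139,150): 11 bp
  [150,151): 1 bp
  [151,157): 6 bp
  [157,169): 12 bp
  [169,181): 12 bp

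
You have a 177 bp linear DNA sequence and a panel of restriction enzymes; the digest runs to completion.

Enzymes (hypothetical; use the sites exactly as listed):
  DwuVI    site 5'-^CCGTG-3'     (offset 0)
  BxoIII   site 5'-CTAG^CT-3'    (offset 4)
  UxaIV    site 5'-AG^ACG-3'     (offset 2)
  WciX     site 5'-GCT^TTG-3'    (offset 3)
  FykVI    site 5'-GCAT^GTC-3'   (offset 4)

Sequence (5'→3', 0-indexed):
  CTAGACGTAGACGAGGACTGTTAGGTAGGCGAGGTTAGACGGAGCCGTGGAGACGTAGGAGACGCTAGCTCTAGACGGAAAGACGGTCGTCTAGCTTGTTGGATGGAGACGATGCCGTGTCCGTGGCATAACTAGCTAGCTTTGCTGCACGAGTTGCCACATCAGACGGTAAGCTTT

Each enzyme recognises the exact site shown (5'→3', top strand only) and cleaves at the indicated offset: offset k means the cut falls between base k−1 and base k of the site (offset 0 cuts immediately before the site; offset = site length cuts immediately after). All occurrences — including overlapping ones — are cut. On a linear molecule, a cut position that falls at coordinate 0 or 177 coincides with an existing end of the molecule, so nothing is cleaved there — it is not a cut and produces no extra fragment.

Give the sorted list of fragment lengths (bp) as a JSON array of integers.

Scan for sites:
  DwuVI (CCGTG, off=0): starts [44, 114, 120] → cuts [44, 114, 120]
  BxoIII (CTAGCT, off=4): starts [64, 90, 131, 135] → cuts [68, 94, 135, 139]
  UxaIV (AGACG, off=2): starts [2, 8, 36, 50, 59, 72, 80, 106, 163] → cuts [4, 10, 38, 52, 61, 74, 82, 108, 165]
  WciX (GCTTTG, off=3): starts [138] → cuts [141]
  FykVI (GCATGTC, off=4): no sites

Pooled cuts: [4, 10, 38, 44, 52, 61, 68, 74, 82, 94, 108, 114, 120, 135, 139, 141, 165]

Fragments:
  [0,4): 4 bp
  [4,10): 6 bp
  [10,38): 28 bp
  [38,44): 6 bp
  [44,52): 8 bp
  [52,61): 9 bp
  [61,68): 7 bp
  [68,74): 6 bp
  [74,82): 8 bp
  [82,94): 12 bp
  [94,108): 14 bp
  [108,114): 6 bp
  [114,120): 6 bp
  [120,135): 15 bp
  [135,139): 4 bp
  [139,141): 2 bp
  [141,165): 24 bp
  [165,177): 12 bp

[2,4,4,6,6,6,6,6,7,8,8,9,12,12,14,15,24,28]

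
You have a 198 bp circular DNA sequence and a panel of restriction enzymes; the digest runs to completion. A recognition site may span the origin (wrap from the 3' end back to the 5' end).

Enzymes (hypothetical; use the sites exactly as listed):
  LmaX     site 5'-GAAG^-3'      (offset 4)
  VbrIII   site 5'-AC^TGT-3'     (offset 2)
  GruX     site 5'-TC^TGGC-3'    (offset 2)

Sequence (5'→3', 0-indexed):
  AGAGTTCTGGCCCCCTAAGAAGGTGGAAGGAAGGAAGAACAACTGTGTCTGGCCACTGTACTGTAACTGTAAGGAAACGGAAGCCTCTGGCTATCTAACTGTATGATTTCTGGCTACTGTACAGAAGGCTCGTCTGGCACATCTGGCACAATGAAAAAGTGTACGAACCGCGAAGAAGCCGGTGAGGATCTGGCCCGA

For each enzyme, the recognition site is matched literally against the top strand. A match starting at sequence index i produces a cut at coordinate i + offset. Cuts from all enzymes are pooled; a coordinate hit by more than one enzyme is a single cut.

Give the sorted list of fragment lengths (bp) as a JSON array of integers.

[3,4,4,4,5,5,6,6,6,7,7,7,7,9,10,10,11,12,12,15,16,32]

Per-enzyme occurrences:
  LmaX (GAAG, off=4): starts [18, 25, 29, 33, 79, 123, 171, 174, 196] → cuts [2, 22, 29, 33, 37, 83, 127, 175, 178]
  VbrIII (ACTGT, off=2): starts [41, 54, 59, 65, 97, 115] → cuts [43, 56, 61, 67, 99, 117]
  GruX (TCTGGC, off=2): starts [5, 47, 85, 108, 132, 141, 188] → cuts [7, 49, 87, 110, 134, 143, 190]

Pooled cuts: [2, 7, 22, 29, 33, 37, 43, 49, 56, 61, 67, 83, 87, 99, 110, 117, 127, 134, 143, 175, 178, 190]

Fragment lengths:
  2→7: 5 bp
  7→22: 15 bp
  22→29: 7 bp
  29→33: 4 bp
  33→37: 4 bp
  37→43: 6 bp
  43→49: 6 bp
  49→56: 7 bp
  56→61: 5 bp
  61→67: 6 bp
  67→83: 16 bp
  83→87: 4 bp
  87→99: 12 bp
  99→110: 11 bp
  110→117: 7 bp
  117→127: 10 bp
  127→134: 7 bp
  134→143: 9 bp
  143→175: 32 bp
  175→178: 3 bp
  178→190: 12 bp
  190→2 (wrap): 198-190+2 = 10 bp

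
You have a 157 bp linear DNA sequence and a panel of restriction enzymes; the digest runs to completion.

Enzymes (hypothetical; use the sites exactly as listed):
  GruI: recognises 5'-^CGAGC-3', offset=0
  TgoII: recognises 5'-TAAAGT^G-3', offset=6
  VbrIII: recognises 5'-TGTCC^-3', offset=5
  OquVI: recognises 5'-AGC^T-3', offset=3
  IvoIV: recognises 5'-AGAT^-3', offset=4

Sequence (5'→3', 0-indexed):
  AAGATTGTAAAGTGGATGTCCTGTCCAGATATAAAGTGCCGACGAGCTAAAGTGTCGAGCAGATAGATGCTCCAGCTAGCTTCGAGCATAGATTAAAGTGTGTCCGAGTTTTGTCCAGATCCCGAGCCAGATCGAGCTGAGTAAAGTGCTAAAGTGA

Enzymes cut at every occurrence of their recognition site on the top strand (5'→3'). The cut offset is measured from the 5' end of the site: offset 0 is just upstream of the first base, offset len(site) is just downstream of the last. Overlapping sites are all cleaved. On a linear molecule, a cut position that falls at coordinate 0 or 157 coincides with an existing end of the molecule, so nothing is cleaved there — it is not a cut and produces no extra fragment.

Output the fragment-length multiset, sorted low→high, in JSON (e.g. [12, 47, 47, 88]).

[2,2,2,2,4,4,4,4,5,5,5,5,5,6,6,6,7,8,8,8,8,9,10,10,11,11]

Per-enzyme occurrences:
  GruI (CGAGC, off=0): starts [42, 55, 82, 122, 132] → cuts [42, 55, 82, 122, 132]
  TgoII (TAAAGTG, off=6): starts [7, 31, 47, 93, 141, 149] → cuts [13, 37, 53, 99, 147, 155]
  VbrIII (TGTCC, off=5): starts [16, 21, 100, 111] → cuts [21, 26, 105, 116]
  OquVI (AGCT, off=3): starts [44, 73, 77, 134] → cuts [47, 76, 80, 137]
  IvoIV (AGAT, off=4): starts [1, 26, 60, 64, 89, 116, 128] → cuts [5, 30, 64, 68, 93, 120, 132]

All cut coordinates (distinct, sorted): [5, 13, 21, 26, 30, 37, 42, 47, 53, 55, 64, 68, 76, 80, 82, 93, 99, 105, 116, 120, 122, 132, 137, 147, 155]

Fragment lengths:
  [0,5): 5 bp
  [5,13): 8 bp
  [13,21): 8 bp
  [21,26): 5 bp
  [26,30): 4 bp
  [30,37): 7 bp
  [37,42): 5 bp
  [42,47): 5 bp
  [47,53): 6 bp
  [53,55): 2 bp
  [55,64): 9 bp
  [64,68): 4 bp
  [68,76): 8 bp
  [76,80): 4 bp
  [80,82): 2 bp
  [82,93): 11 bp
  [93,99): 6 bp
  [99,105): 6 bp
  [105,116): 11 bp
  [116,120): 4 bp
  [120,122): 2 bp
  [122,132): 10 bp
  [132,137): 5 bp
  [137,147): 10 bp
  [147,155): 8 bp
  [155,157): 2 bp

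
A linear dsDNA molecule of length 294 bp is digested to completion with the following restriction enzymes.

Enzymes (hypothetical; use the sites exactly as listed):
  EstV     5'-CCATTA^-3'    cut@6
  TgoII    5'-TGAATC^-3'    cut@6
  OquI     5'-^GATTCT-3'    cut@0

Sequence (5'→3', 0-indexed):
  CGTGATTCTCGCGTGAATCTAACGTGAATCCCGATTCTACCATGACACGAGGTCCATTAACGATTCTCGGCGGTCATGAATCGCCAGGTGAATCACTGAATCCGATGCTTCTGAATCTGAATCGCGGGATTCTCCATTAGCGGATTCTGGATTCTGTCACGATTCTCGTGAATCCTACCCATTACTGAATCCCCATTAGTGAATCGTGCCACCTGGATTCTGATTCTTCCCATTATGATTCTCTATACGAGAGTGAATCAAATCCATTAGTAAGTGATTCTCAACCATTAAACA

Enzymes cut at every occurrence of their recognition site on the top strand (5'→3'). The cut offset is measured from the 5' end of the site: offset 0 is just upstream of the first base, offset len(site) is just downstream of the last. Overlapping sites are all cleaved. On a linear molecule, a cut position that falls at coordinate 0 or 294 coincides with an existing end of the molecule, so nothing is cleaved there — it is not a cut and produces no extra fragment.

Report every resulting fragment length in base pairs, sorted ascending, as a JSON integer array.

[1,2,2,3,3,4,4,6,6,6,7,7,7,7,8,10,10,10,11,11,12,12,14,14,15,15,16,21,23,27]

Per-enzyme occurrences:
  EstV (CCATTA, off=6): starts [53, 133, 178, 192, 229, 263, 284] → cuts [59, 139, 184, 198, 235, 269, 290]
  TgoII (TGAATC, off=6): starts [13, 24, 76, 88, 96, 111, 117, 168, 185, 199, 253] → cuts [19, 30, 82, 94, 102, 117, 123, 174, 191, 205, 259]
  OquI (GATTCT, off=0): starts [3, 32, 61, 127, 142, 149, 160, 215, 221, 236, 275] → cuts [3, 32, 61, 127, 142, 149, 160, 215, 221, 236, 275]

All cut coordinates (distinct, sorted): [3, 19, 30, 32, 59, 61, 82, 94, 102, 117, 123, 127, 139, 142, 149, 160, 174, 184, 191, 198, 205, 215, 221, 235, 236, 259, 269, 275, 290]

Fragment lengths:
  [0,3): 3 bp
  [3,19): 16 bp
  [19,30): 11 bp
  [30,32): 2 bp
  [32,59): 27 bp
  [59,61): 2 bp
  [61,82): 21 bp
  [82,94): 12 bp
  [94,102): 8 bp
  [102,117): 15 bp
  [117,123): 6 bp
  [123,127): 4 bp
  [127,139): 12 bp
  [139,142): 3 bp
  [142,149): 7 bp
  [149,160): 11 bp
  [160,174): 14 bp
  [174,184): 10 bp
  [184,191): 7 bp
  [191,198): 7 bp
  [198,205): 7 bp
  [205,215): 10 bp
  [215,221): 6 bp
  [221,235): 14 bp
  [235,236): 1 bp
  [236,259): 23 bp
  [259,269): 10 bp
  [269,275): 6 bp
  [275,290): 15 bp
  [290,294): 4 bp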